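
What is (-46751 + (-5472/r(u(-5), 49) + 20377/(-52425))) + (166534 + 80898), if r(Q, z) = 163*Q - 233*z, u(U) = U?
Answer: 16086157181092/80157825 ≈ 2.0068e+5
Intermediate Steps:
r(Q, z) = -233*z + 163*Q
(-46751 + (-5472/r(u(-5), 49) + 20377/(-52425))) + (166534 + 80898) = (-46751 + (-5472/(-233*49 + 163*(-5)) + 20377/(-52425))) + (166534 + 80898) = (-46751 + (-5472/(-11417 - 815) + 20377*(-1/52425))) + 247432 = (-46751 + (-5472/(-12232) - 20377/52425)) + 247432 = (-46751 + (-5472*(-1/12232) - 20377/52425)) + 247432 = (-46751 + (684/1529 - 20377/52425)) + 247432 = (-46751 + 4702267/80157825) + 247432 = -3747453774308/80157825 + 247432 = 16086157181092/80157825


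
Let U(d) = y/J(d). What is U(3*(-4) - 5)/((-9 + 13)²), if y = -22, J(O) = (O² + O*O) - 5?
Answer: -11/4584 ≈ -0.0023996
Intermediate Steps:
J(O) = -5 + 2*O² (J(O) = (O² + O²) - 5 = 2*O² - 5 = -5 + 2*O²)
U(d) = -22/(-5 + 2*d²)
U(3*(-4) - 5)/((-9 + 13)²) = (-22/(-5 + 2*(3*(-4) - 5)²))/((-9 + 13)²) = (-22/(-5 + 2*(-12 - 5)²))/(4²) = -22/(-5 + 2*(-17)²)/16 = -22/(-5 + 2*289)*(1/16) = -22/(-5 + 578)*(1/16) = -22/573*(1/16) = -22*1/573*(1/16) = -22/573*1/16 = -11/4584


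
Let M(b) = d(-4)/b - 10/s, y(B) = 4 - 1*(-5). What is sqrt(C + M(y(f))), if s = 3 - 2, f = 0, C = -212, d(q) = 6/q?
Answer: I*sqrt(7998)/6 ≈ 14.905*I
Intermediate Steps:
y(B) = 9 (y(B) = 4 + 5 = 9)
s = 1
M(b) = -10 - 3/(2*b) (M(b) = (6/(-4))/b - 10/1 = (6*(-1/4))/b - 10*1 = -3/(2*b) - 10 = -10 - 3/(2*b))
sqrt(C + M(y(f))) = sqrt(-212 + (-10 - 3/2/9)) = sqrt(-212 + (-10 - 3/2*1/9)) = sqrt(-212 + (-10 - 1/6)) = sqrt(-212 - 61/6) = sqrt(-1333/6) = I*sqrt(7998)/6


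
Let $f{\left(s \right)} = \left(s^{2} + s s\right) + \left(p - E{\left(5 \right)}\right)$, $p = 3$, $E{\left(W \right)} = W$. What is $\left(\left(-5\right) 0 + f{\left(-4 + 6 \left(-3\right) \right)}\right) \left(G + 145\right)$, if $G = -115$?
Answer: $28980$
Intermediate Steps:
$f{\left(s \right)} = -2 + 2 s^{2}$ ($f{\left(s \right)} = \left(s^{2} + s s\right) + \left(3 - 5\right) = \left(s^{2} + s^{2}\right) + \left(3 - 5\right) = 2 s^{2} - 2 = -2 + 2 s^{2}$)
$\left(\left(-5\right) 0 + f{\left(-4 + 6 \left(-3\right) \right)}\right) \left(G + 145\right) = \left(\left(-5\right) 0 - \left(2 - 2 \left(-4 + 6 \left(-3\right)\right)^{2}\right)\right) \left(-115 + 145\right) = \left(0 - \left(2 - 2 \left(-4 - 18\right)^{2}\right)\right) 30 = \left(0 - \left(2 - 2 \left(-22\right)^{2}\right)\right) 30 = \left(0 + \left(-2 + 2 \cdot 484\right)\right) 30 = \left(0 + \left(-2 + 968\right)\right) 30 = \left(0 + 966\right) 30 = 966 \cdot 30 = 28980$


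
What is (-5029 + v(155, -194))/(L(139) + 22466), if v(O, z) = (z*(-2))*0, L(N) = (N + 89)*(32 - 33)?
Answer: -5029/22238 ≈ -0.22614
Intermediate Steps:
L(N) = -89 - N (L(N) = (89 + N)*(-1) = -89 - N)
v(O, z) = 0 (v(O, z) = -2*z*0 = 0)
(-5029 + v(155, -194))/(L(139) + 22466) = (-5029 + 0)/((-89 - 1*139) + 22466) = -5029/((-89 - 139) + 22466) = -5029/(-228 + 22466) = -5029/22238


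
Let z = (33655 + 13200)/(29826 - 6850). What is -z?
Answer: -46855/22976 ≈ -2.0393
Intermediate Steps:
z = 46855/22976 ≈ 2.0393
-z = -1*46855/22976 = -46855/22976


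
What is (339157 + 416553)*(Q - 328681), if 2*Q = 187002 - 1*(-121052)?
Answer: -131987774340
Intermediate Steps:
Q = 154027 (Q = (187002 - 1*(-121052))/2 = (187002 + 121052)/2 = (½)*308054 = 154027)
(339157 + 416553)*(Q - 328681) = (339157 + 416553)*(154027 - 328681) = 755710*(-174654) = -131987774340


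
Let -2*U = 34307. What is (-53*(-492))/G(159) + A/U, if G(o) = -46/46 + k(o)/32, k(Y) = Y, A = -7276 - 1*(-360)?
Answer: 314600168/47879 ≈ 6570.7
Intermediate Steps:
U = -34307/2 (U = -½*34307 = -34307/2 ≈ -17154.)
A = -6916 (A = -7276 + 360 = -6916)
G(o) = -1 + o/32 (G(o) = -46/46 + o/32 = -46*1/46 + o*(1/32) = -1 + o/32)
(-53*(-492))/G(159) + A/U = (-53*(-492))/(-1 + (1/32)*159) - 6916/(-34307/2) = 26076/(-1 + 159/32) - 6916*(-2/34307) = 26076/(127/32) + 152/377 = 26076*(32/127) + 152/377 = 834432/127 + 152/377 = 314600168/47879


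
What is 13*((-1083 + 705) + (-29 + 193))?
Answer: -2782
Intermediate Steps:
13*((-1083 + 705) + (-29 + 193)) = 13*(-378 + 164) = 13*(-214) = -2782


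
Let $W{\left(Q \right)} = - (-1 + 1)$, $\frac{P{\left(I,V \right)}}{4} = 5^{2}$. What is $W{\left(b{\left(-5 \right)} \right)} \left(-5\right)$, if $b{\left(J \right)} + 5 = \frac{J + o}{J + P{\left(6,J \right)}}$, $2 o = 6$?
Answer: $0$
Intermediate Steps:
$P{\left(I,V \right)} = 100$ ($P{\left(I,V \right)} = 4 \cdot 5^{2} = 4 \cdot 25 = 100$)
$o = 3$ ($o = \frac{1}{2} \cdot 6 = 3$)
$b{\left(J \right)} = -5 + \frac{3 + J}{100 + J}$ ($b{\left(J \right)} = -5 + \frac{J + 3}{J + 100} = -5 + \frac{3 + J}{100 + J}$)
$W{\left(Q \right)} = 0$ ($W{\left(Q \right)} = \left(-1\right) 0 = 0$)
$W{\left(b{\left(-5 \right)} \right)} \left(-5\right) = 0 \left(-5\right) = 0$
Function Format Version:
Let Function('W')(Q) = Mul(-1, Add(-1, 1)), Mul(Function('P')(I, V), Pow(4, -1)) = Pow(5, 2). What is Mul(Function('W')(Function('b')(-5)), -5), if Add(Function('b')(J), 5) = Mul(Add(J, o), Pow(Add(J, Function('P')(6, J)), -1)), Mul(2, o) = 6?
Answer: 0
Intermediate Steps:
Function('P')(I, V) = 100 (Function('P')(I, V) = Mul(4, Pow(5, 2)) = Mul(4, 25) = 100)
o = 3 (o = Mul(Rational(1, 2), 6) = 3)
Function('b')(J) = Add(-5, Mul(Pow(Add(100, J), -1), Add(3, J))) (Function('b')(J) = Add(-5, Mul(Add(J, 3), Pow(Add(J, 100), -1))) = Add(-5, Mul(Add(3, J), Pow(Add(100, J), -1))) = Add(-5, Mul(Pow(Add(100, J), -1), Add(3, J))))
Function('W')(Q) = 0 (Function('W')(Q) = Mul(-1, 0) = 0)
Mul(Function('W')(Function('b')(-5)), -5) = Mul(0, -5) = 0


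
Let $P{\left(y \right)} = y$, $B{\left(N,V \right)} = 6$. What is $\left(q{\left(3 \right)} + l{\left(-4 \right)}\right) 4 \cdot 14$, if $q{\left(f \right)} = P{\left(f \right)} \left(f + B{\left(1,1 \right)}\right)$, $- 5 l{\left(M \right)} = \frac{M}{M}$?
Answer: $\frac{7504}{5} \approx 1500.8$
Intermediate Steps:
$l{\left(M \right)} = - \frac{1}{5}$ ($l{\left(M \right)} = - \frac{M \frac{1}{M}}{5} = \left(- \frac{1}{5}\right) 1 = - \frac{1}{5}$)
$q{\left(f \right)} = f \left(6 + f\right)$ ($q{\left(f \right)} = f \left(f + 6\right) = f \left(6 + f\right)$)
$\left(q{\left(3 \right)} + l{\left(-4 \right)}\right) 4 \cdot 14 = \left(3 \left(6 + 3\right) - \frac{1}{5}\right) 4 \cdot 14 = \left(3 \cdot 9 - \frac{1}{5}\right) 56 = \left(27 - \frac{1}{5}\right) 56 = \frac{134}{5} \cdot 56 = \frac{7504}{5}$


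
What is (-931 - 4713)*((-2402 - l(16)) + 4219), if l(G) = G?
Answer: -10164844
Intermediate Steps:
(-931 - 4713)*((-2402 - l(16)) + 4219) = (-931 - 4713)*((-2402 - 1*16) + 4219) = -5644*((-2402 - 16) + 4219) = -5644*(-2418 + 4219) = -5644*1801 = -10164844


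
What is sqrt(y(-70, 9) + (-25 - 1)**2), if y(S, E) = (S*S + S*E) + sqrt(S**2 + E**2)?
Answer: sqrt(4946 + sqrt(4981)) ≈ 70.828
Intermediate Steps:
y(S, E) = S**2 + sqrt(E**2 + S**2) + E*S (y(S, E) = (S**2 + E*S) + sqrt(E**2 + S**2) = S**2 + sqrt(E**2 + S**2) + E*S)
sqrt(y(-70, 9) + (-25 - 1)**2) = sqrt(((-70)**2 + sqrt(9**2 + (-70)**2) + 9*(-70)) + (-25 - 1)**2) = sqrt((4900 + sqrt(81 + 4900) - 630) + (-26)**2) = sqrt((4900 + sqrt(4981) - 630) + 676) = sqrt((4270 + sqrt(4981)) + 676) = sqrt(4946 + sqrt(4981))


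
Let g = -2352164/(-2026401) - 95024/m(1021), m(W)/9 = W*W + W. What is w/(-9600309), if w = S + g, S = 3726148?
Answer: -11818259531003895712/30449383197748861437 ≈ -0.38813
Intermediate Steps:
m(W) = 9*W + 9*W**2 (m(W) = 9*(W*W + W) = 9*(W**2 + W) = 9*(W + W**2) = 9*W + 9*W**2)
g = 3649497839548/3171708660393 (g = -2352164/(-2026401) - 95024*1/(9189*(1 + 1021)) = -2352164*(-1/2026401) - 95024/(9*1021*1022) = 2352164/2026401 - 95024/9391158 = 2352164/2026401 - 95024*1/9391158 = 2352164/2026401 - 47512/4695579 = 3649497839548/3171708660393 ≈ 1.1506)
w = 11818259531003895712/3171708660393 (w = 3726148 + 3649497839548/3171708660393 = 11818259531003895712/3171708660393 ≈ 3.7261e+6)
w/(-9600309) = (11818259531003895712/3171708660393)/(-9600309) = (11818259531003895712/3171708660393)*(-1/9600309) = -11818259531003895712/30449383197748861437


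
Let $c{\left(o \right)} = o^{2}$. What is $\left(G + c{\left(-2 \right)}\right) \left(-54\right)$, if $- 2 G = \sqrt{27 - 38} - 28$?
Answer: $-972 + 27 i \sqrt{11} \approx -972.0 + 89.549 i$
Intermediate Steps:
$G = 14 - \frac{i \sqrt{11}}{2}$ ($G = - \frac{\sqrt{27 - 38} - 28}{2} = - \frac{\sqrt{-11} - 28}{2} = - \frac{i \sqrt{11} - 28}{2} = - \frac{-28 + i \sqrt{11}}{2} = 14 - \frac{i \sqrt{11}}{2} \approx 14.0 - 1.6583 i$)
$\left(G + c{\left(-2 \right)}\right) \left(-54\right) = \left(\left(14 - \frac{i \sqrt{11}}{2}\right) + \left(-2\right)^{2}\right) \left(-54\right) = \left(\left(14 - \frac{i \sqrt{11}}{2}\right) + 4\right) \left(-54\right) = \left(18 - \frac{i \sqrt{11}}{2}\right) \left(-54\right) = -972 + 27 i \sqrt{11}$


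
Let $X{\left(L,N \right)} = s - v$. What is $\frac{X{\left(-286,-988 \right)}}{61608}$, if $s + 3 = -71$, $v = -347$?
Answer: $\frac{91}{20536} \approx 0.0044312$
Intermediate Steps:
$s = -74$ ($s = -3 - 71 = -74$)
$X{\left(L,N \right)} = 273$ ($X{\left(L,N \right)} = -74 - -347 = -74 + 347 = 273$)
$\frac{X{\left(-286,-988 \right)}}{61608} = \frac{273}{61608} = 273 \cdot \frac{1}{61608} = \frac{91}{20536}$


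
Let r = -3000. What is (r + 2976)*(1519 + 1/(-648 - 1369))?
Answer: -73531728/2017 ≈ -36456.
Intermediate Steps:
(r + 2976)*(1519 + 1/(-648 - 1369)) = (-3000 + 2976)*(1519 + 1/(-648 - 1369)) = -24*(1519 + 1/(-2017)) = -24*(1519 - 1/2017) = -24*3063822/2017 = -73531728/2017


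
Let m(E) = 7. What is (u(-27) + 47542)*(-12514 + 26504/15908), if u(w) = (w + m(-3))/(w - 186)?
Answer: -167969554811744/282367 ≈ -5.9486e+8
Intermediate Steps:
u(w) = (7 + w)/(-186 + w) (u(w) = (w + 7)/(w - 186) = (7 + w)/(-186 + w))
(u(-27) + 47542)*(-12514 + 26504/15908) = ((7 - 27)/(-186 - 27) + 47542)*(-12514 + 26504/15908) = (-20/(-213) + 47542)*(-12514 + 26504*(1/15908)) = (-1/213*(-20) + 47542)*(-12514 + 6626/3977) = (20/213 + 47542)*(-49761552/3977) = (10126466/213)*(-49761552/3977) = -167969554811744/282367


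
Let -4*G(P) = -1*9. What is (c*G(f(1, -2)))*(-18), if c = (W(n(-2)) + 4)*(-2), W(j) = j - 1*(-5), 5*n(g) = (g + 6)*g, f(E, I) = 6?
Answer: 2997/5 ≈ 599.40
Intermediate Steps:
n(g) = g*(6 + g)/5 (n(g) = ((g + 6)*g)/5 = ((6 + g)*g)/5 = (g*(6 + g))/5 = g*(6 + g)/5)
G(P) = 9/4 (G(P) = -(-1)*9/4 = -¼*(-9) = 9/4)
W(j) = 5 + j (W(j) = j + 5 = 5 + j)
c = -74/5 (c = ((5 + (⅕)*(-2)*(6 - 2)) + 4)*(-2) = ((5 + (⅕)*(-2)*4) + 4)*(-2) = ((5 - 8/5) + 4)*(-2) = (17/5 + 4)*(-2) = (37/5)*(-2) = -74/5 ≈ -14.800)
(c*G(f(1, -2)))*(-18) = -74/5*9/4*(-18) = -333/10*(-18) = 2997/5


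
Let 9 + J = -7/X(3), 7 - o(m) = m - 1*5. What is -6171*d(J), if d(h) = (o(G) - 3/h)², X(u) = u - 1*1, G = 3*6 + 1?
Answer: -176249931/625 ≈ -2.8200e+5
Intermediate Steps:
G = 19 (G = 18 + 1 = 19)
X(u) = -1 + u (X(u) = u - 1 = -1 + u)
o(m) = 12 - m (o(m) = 7 - (m - 1*5) = 7 - (m - 5) = 7 - (-5 + m) = 7 + (5 - m) = 12 - m)
J = -25/2 (J = -9 - 7/(-1 + 3) = -9 - 7/2 = -25/2 ≈ -12.500)
d(h) = (-7 - 3/h)² (d(h) = ((12 - 1*19) - 3/h)² = ((12 - 19) - 3/h)² = (-7 - 3/h)²)
-6171*d(J) = -6171*(3 + 7*(-25/2))²/(-25/2)² = -24684*(3 - 175/2)²/625 = -24684*(-169/2)²/625 = -24684*28561/(625*4) = -6171*28561/625 = -176249931/625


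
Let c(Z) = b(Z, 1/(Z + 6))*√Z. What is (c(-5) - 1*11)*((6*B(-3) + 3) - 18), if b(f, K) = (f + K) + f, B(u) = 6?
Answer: -231 - 189*I*√5 ≈ -231.0 - 422.62*I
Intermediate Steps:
b(f, K) = K + 2*f (b(f, K) = (K + f) + f = K + 2*f)
c(Z) = √Z*(1/(6 + Z) + 2*Z) (c(Z) = (1/(Z + 6) + 2*Z)*√Z = (1/(6 + Z) + 2*Z)*√Z = √Z*(1/(6 + Z) + 2*Z))
(c(-5) - 1*11)*((6*B(-3) + 3) - 18) = (√(-5)*(1 + 2*(-5)*(6 - 5))/(6 - 5) - 1*11)*((6*6 + 3) - 18) = ((I*√5)*(1 + 2*(-5)*1)/1 - 11)*((36 + 3) - 18) = ((I*√5)*1*(1 - 10) - 11)*(39 - 18) = ((I*√5)*1*(-9) - 11)*21 = (-9*I*√5 - 11)*21 = (-11 - 9*I*√5)*21 = -231 - 189*I*√5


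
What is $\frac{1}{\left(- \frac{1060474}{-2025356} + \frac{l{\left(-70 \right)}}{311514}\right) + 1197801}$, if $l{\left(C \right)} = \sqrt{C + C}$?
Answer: $\frac{851441304927373941473226198}{1019857692296971083572275536557599} - \frac{22818772796700684 i \sqrt{35}}{5099288461484855417861377682787995} \approx 8.3486 \cdot 10^{-7} - 2.6474 \cdot 10^{-17} i$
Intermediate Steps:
$l{\left(C \right)} = \sqrt{2} \sqrt{C}$ ($l{\left(C \right)} = \sqrt{2 C} = \sqrt{2} \sqrt{C}$)
$\frac{1}{\left(- \frac{1060474}{-2025356} + \frac{l{\left(-70 \right)}}{311514}\right) + 1197801} = \frac{1}{\left(- \frac{1060474}{-2025356} + \frac{\sqrt{2} \sqrt{-70}}{311514}\right) + 1197801} = \frac{1}{\left(\left(-1060474\right) \left(- \frac{1}{2025356}\right) + \sqrt{2} i \sqrt{70} \cdot \frac{1}{311514}\right) + 1197801} = \frac{1}{\left(\frac{530237}{1012678} + 2 i \sqrt{35} \cdot \frac{1}{311514}\right) + 1197801} = \frac{1}{\left(\frac{530237}{1012678} + \frac{i \sqrt{35}}{155757}\right) + 1197801} = \frac{1}{\frac{1212987251315}{1012678} + \frac{i \sqrt{35}}{155757}}$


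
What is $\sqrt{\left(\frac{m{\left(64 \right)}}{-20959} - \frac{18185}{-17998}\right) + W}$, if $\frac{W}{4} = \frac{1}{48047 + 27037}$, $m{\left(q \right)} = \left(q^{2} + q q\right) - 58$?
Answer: $\frac{65 \sqrt{7385399672445880104786}}{7080798159222} \approx 0.78889$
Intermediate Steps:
$m{\left(q \right)} = -58 + 2 q^{2}$ ($m{\left(q \right)} = \left(q^{2} + q^{2}\right) - 58 = 2 q^{2} - 58 = -58 + 2 q^{2}$)
$W = \frac{1}{18771}$ ($W = \frac{4}{48047 + 27037} = \frac{4}{75084} = 4 \cdot \frac{1}{75084} = \frac{1}{18771} \approx 5.3274 \cdot 10^{-5}$)
$\sqrt{\left(\frac{m{\left(64 \right)}}{-20959} - \frac{18185}{-17998}\right) + W} = \sqrt{\left(\frac{-58 + 2 \cdot 64^{2}}{-20959} - \frac{18185}{-17998}\right) + \frac{1}{18771}} = \sqrt{\left(\left(-58 + 2 \cdot 4096\right) \left(- \frac{1}{20959}\right) - - \frac{18185}{17998}\right) + \frac{1}{18771}} = \sqrt{\left(\left(-58 + 8192\right) \left(- \frac{1}{20959}\right) + \frac{18185}{17998}\right) + \frac{1}{18771}} = \sqrt{\left(8134 \left(- \frac{1}{20959}\right) + \frac{18185}{17998}\right) + \frac{1}{18771}} = \sqrt{\left(- \frac{8134}{20959} + \frac{18185}{17998}\right) + \frac{1}{18771}} = \sqrt{\frac{234743683}{377220082} + \frac{1}{18771}} = \sqrt{\frac{4406750893675}{7080798159222}} = \frac{65 \sqrt{7385399672445880104786}}{7080798159222}$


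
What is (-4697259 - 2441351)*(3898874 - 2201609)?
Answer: -12116112901650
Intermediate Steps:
(-4697259 - 2441351)*(3898874 - 2201609) = -7138610*1697265 = -12116112901650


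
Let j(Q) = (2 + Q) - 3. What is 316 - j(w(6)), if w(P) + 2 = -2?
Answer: 321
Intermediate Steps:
w(P) = -4 (w(P) = -2 - 2 = -4)
j(Q) = -1 + Q
316 - j(w(6)) = 316 - (-1 - 4) = 316 - 1*(-5) = 316 + 5 = 321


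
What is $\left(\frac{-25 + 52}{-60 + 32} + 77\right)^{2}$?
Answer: $\frac{4532641}{784} \approx 5781.4$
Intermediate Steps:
$\left(\frac{-25 + 52}{-60 + 32} + 77\right)^{2} = \left(\frac{27}{-28} + 77\right)^{2} = \left(27 \left(- \frac{1}{28}\right) + 77\right)^{2} = \left(- \frac{27}{28} + 77\right)^{2} = \left(\frac{2129}{28}\right)^{2} = \frac{4532641}{784}$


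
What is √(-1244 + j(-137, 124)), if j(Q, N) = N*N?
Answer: 2*√3533 ≈ 118.88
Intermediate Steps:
j(Q, N) = N²
√(-1244 + j(-137, 124)) = √(-1244 + 124²) = √(-1244 + 15376) = √14132 = 2*√3533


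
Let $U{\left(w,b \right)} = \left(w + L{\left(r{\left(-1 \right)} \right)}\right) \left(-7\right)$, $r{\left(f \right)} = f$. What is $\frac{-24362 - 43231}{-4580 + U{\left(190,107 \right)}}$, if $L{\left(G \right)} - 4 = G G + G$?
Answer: $\frac{67593}{5938} \approx 11.383$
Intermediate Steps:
$L{\left(G \right)} = 4 + G + G^{2}$ ($L{\left(G \right)} = 4 + \left(G G + G\right) = 4 + \left(G^{2} + G\right) = 4 + \left(G + G^{2}\right) = 4 + G + G^{2}$)
$U{\left(w,b \right)} = -28 - 7 w$ ($U{\left(w,b \right)} = \left(w + \left(4 - 1 + \left(-1\right)^{2}\right)\right) \left(-7\right) = \left(w + \left(4 - 1 + 1\right)\right) \left(-7\right) = \left(w + 4\right) \left(-7\right) = \left(4 + w\right) \left(-7\right) = -28 - 7 w$)
$\frac{-24362 - 43231}{-4580 + U{\left(190,107 \right)}} = \frac{-24362 - 43231}{-4580 - 1358} = - \frac{67593}{-4580 - 1358} = - \frac{67593}{-5938} = \left(-67593\right) \left(- \frac{1}{5938}\right) = \frac{67593}{5938}$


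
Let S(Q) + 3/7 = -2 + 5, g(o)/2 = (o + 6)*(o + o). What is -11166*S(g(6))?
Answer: -200988/7 ≈ -28713.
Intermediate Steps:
g(o) = 4*o*(6 + o) (g(o) = 2*((o + 6)*(o + o)) = 2*((6 + o)*(2*o)) = 2*(2*o*(6 + o)) = 4*o*(6 + o))
S(Q) = 18/7 (S(Q) = -3/7 + (-2 + 5) = -3/7 + 3 = 18/7)
-11166*S(g(6)) = -11166*18/7 = -200988/7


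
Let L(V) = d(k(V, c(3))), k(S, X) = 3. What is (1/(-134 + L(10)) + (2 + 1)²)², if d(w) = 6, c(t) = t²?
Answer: 1324801/16384 ≈ 80.859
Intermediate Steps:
L(V) = 6
(1/(-134 + L(10)) + (2 + 1)²)² = (1/(-134 + 6) + (2 + 1)²)² = (1/(-128) + 3²)² = (-1/128 + 9)² = (1151/128)² = 1324801/16384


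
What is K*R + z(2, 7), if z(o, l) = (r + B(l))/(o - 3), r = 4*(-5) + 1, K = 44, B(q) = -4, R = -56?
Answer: -2441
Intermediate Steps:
r = -19 (r = -20 + 1 = -19)
z(o, l) = -23/(-3 + o) (z(o, l) = (-19 - 4)/(o - 3) = -23/(-3 + o))
K*R + z(2, 7) = 44*(-56) - 23/(-3 + 2) = -2464 - 23/(-1) = -2464 - 23*(-1) = -2464 + 23 = -2441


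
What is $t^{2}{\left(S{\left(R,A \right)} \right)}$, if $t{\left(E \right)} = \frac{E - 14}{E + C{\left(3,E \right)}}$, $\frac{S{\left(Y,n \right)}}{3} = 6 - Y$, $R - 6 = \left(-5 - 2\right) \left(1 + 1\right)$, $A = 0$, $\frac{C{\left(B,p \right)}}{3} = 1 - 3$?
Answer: $\frac{49}{81} \approx 0.60494$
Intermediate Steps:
$C{\left(B,p \right)} = -6$ ($C{\left(B,p \right)} = 3 \left(1 - 3\right) = 3 \left(-2\right) = -6$)
$R = -8$ ($R = 6 + \left(-5 - 2\right) \left(1 + 1\right) = 6 - 14 = -8$)
$S{\left(Y,n \right)} = 18 - 3 Y$ ($S{\left(Y,n \right)} = 3 \left(6 - Y\right) = 18 - 3 Y$)
$t{\left(E \right)} = \frac{-14 + E}{-6 + E}$ ($t{\left(E \right)} = \frac{E - 14}{E - 6} = \frac{-14 + E}{-6 + E}$)
$t^{2}{\left(S{\left(R,A \right)} \right)} = \left(\frac{-14 + \left(18 - -24\right)}{-6 + \left(18 - -24\right)}\right)^{2} = \left(\frac{-14 + \left(18 + 24\right)}{-6 + \left(18 + 24\right)}\right)^{2} = \left(\frac{-14 + 42}{-6 + 42}\right)^{2} = \left(\frac{1}{36} \cdot 28\right)^{2} = \left(\frac{7}{9}\right)^{2} = \frac{49}{81}$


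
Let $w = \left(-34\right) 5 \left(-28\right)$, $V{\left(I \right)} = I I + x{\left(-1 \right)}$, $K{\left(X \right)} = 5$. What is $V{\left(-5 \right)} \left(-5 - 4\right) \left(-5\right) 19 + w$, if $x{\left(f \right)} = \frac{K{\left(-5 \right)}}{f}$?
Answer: $21860$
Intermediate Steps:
$x{\left(f \right)} = \frac{5}{f}$
$V{\left(I \right)} = -5 + I^{2}$ ($V{\left(I \right)} = I I + \frac{5}{-1} = I^{2} + 5 \left(-1\right) = I^{2} - 5 = -5 + I^{2}$)
$w = 4760$ ($w = \left(-170\right) \left(-28\right) = 4760$)
$V{\left(-5 \right)} \left(-5 - 4\right) \left(-5\right) 19 + w = \left(-5 + \left(-5\right)^{2}\right) \left(-5 - 4\right) \left(-5\right) 19 + 4760 = \left(-5 + 25\right) \left(\left(-9\right) \left(-5\right)\right) 19 + 4760 = 20 \cdot 45 \cdot 19 + 4760 = 900 \cdot 19 + 4760 = 17100 + 4760 = 21860$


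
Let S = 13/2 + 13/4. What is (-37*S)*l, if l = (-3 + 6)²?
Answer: -12987/4 ≈ -3246.8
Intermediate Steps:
l = 9 (l = 3² = 9)
S = 39/4 (S = 13*(½) + 13*(¼) = 13/2 + 13/4 = 39/4 ≈ 9.7500)
(-37*S)*l = -37*39/4*9 = -1443/4*9 = -12987/4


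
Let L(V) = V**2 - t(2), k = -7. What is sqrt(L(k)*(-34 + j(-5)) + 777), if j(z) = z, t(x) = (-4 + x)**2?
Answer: I*sqrt(978) ≈ 31.273*I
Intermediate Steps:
L(V) = -4 + V**2 (L(V) = V**2 - (-4 + 2)**2 = V**2 - 1*(-2)**2 = V**2 - 1*4 = V**2 - 4 = -4 + V**2)
sqrt(L(k)*(-34 + j(-5)) + 777) = sqrt((-4 + (-7)**2)*(-34 - 5) + 777) = sqrt((-4 + 49)*(-39) + 777) = sqrt(45*(-39) + 777) = sqrt(-1755 + 777) = sqrt(-978) = I*sqrt(978)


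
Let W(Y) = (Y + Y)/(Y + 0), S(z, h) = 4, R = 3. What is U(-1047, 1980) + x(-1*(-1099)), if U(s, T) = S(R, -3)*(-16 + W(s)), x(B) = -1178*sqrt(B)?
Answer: -56 - 1178*sqrt(1099) ≈ -39108.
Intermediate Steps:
W(Y) = 2 (W(Y) = (2*Y)/Y = 2)
U(s, T) = -56 (U(s, T) = 4*(-16 + 2) = 4*(-14) = -56)
U(-1047, 1980) + x(-1*(-1099)) = -56 - 1178*sqrt(1099)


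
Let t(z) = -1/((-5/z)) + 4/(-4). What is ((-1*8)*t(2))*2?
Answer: 48/5 ≈ 9.6000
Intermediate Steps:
t(z) = -1 + z/5 (t(z) = -(-1)*z/5 + 4*(-1/4) = z/5 - 1 = -1 + z/5)
((-1*8)*t(2))*2 = ((-1*8)*(-1 + (1/5)*2))*2 = -8*(-1 + 2/5)*2 = -8*(-3/5)*2 = (24/5)*2 = 48/5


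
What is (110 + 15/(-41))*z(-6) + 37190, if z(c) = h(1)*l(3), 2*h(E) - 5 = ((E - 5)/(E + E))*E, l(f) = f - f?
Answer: 37190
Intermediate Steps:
l(f) = 0
h(E) = 5/4 + E/4 (h(E) = 5/2 + (((E - 5)/(E + E))*E)/2 = 5/2 + (((-5 + E)/((2*E)))*E)/2 = 5/2 + (((-5 + E)*(1/(2*E)))*E)/2 = 5/2 + (((-5 + E)/(2*E))*E)/2 = 5/2 + (-5/2 + E/2)/2 = 5/2 + (-5/4 + E/4) = 5/4 + E/4)
z(c) = 0 (z(c) = (5/4 + (1/4)*1)*0 = (5/4 + 1/4)*0 = (3/2)*0 = 0)
(110 + 15/(-41))*z(-6) + 37190 = (110 + 15/(-41))*0 + 37190 = (110 + 15*(-1/41))*0 + 37190 = (110 - 15/41)*0 + 37190 = (4495/41)*0 + 37190 = 0 + 37190 = 37190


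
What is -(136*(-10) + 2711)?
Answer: -1351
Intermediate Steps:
-(136*(-10) + 2711) = -(-1360 + 2711) = -1*1351 = -1351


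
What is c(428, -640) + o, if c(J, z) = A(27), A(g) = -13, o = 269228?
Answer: 269215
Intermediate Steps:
c(J, z) = -13
c(428, -640) + o = -13 + 269228 = 269215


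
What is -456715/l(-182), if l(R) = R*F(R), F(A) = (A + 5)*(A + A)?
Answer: 65245/1675128 ≈ 0.038949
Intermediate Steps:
F(A) = 2*A*(5 + A) (F(A) = (5 + A)*(2*A) = 2*A*(5 + A))
l(R) = 2*R**2*(5 + R) (l(R) = R*(2*R*(5 + R)) = 2*R**2*(5 + R))
-456715/l(-182) = -456715*1/(66248*(5 - 182)) = -456715/(2*33124*(-177)) = -456715/(-11725896) = -456715*(-1/11725896) = 65245/1675128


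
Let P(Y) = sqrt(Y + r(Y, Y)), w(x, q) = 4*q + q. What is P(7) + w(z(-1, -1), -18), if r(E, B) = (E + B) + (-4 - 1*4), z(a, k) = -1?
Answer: -90 + sqrt(13) ≈ -86.394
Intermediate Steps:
r(E, B) = -8 + B + E (r(E, B) = (B + E) + (-4 - 4) = (B + E) - 8 = -8 + B + E)
w(x, q) = 5*q
P(Y) = sqrt(-8 + 3*Y) (P(Y) = sqrt(Y + (-8 + Y + Y)) = sqrt(Y + (-8 + 2*Y)) = sqrt(-8 + 3*Y))
P(7) + w(z(-1, -1), -18) = sqrt(-8 + 3*7) + 5*(-18) = sqrt(-8 + 21) - 90 = sqrt(13) - 90 = -90 + sqrt(13)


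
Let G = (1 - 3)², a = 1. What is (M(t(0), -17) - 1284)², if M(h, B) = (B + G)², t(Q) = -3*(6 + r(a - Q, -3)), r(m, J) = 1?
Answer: 1243225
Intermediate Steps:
G = 4 (G = (-2)² = 4)
t(Q) = -21 (t(Q) = -3*(6 + 1) = -3*7 = -21)
M(h, B) = (4 + B)² (M(h, B) = (B + 4)² = (4 + B)²)
(M(t(0), -17) - 1284)² = ((4 - 17)² - 1284)² = ((-13)² - 1284)² = (169 - 1284)² = (-1115)² = 1243225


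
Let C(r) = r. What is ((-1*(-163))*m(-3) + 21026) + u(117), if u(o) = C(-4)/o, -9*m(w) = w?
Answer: 2466395/117 ≈ 21080.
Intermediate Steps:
m(w) = -w/9
u(o) = -4/o
((-1*(-163))*m(-3) + 21026) + u(117) = ((-1*(-163))*(-⅑*(-3)) + 21026) - 4/117 = (163*(⅓) + 21026) - 4*1/117 = (163/3 + 21026) - 4/117 = 63241/3 - 4/117 = 2466395/117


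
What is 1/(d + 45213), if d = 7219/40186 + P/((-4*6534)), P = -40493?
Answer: 525150648/23744544211765 ≈ 2.2117e-5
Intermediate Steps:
d = 907963741/525150648 (d = 7219/40186 - 40493/((-4*6534)) = 7219*(1/40186) - 40493/(-26136) = 7219/40186 - 40493*(-1/26136) = 7219/40186 + 40493/26136 = 907963741/525150648 ≈ 1.7290)
1/(d + 45213) = 1/(907963741/525150648 + 45213) = 1/(23744544211765/525150648) = 525150648/23744544211765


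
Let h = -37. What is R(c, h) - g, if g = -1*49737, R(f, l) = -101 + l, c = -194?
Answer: 49599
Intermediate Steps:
g = -49737
R(c, h) - g = (-101 - 37) - 1*(-49737) = -138 + 49737 = 49599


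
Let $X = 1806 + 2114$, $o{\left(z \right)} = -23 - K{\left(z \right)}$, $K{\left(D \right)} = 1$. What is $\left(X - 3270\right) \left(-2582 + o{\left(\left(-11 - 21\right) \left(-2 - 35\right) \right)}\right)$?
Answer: $-1693900$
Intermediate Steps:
$o{\left(z \right)} = -24$ ($o{\left(z \right)} = -23 - 1 = -24$)
$X = 3920$
$\left(X - 3270\right) \left(-2582 + o{\left(\left(-11 - 21\right) \left(-2 - 35\right) \right)}\right) = \left(3920 - 3270\right) \left(-2582 - 24\right) = 650 \left(-2606\right) = -1693900$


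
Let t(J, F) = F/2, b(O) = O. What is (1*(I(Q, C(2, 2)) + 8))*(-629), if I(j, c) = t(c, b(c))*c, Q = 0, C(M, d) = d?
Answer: -6290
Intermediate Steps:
t(J, F) = F/2 (t(J, F) = F*(½) = F/2)
I(j, c) = c²/2 (I(j, c) = (c/2)*c = c²/2)
(1*(I(Q, C(2, 2)) + 8))*(-629) = (1*((½)*2² + 8))*(-629) = (1*((½)*4 + 8))*(-629) = (1*(2 + 8))*(-629) = (1*10)*(-629) = 10*(-629) = -6290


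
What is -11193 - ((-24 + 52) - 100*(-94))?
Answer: -20621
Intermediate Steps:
-11193 - ((-24 + 52) - 100*(-94)) = -11193 - (28 + 9400) = -11193 - 1*9428 = -11193 - 9428 = -20621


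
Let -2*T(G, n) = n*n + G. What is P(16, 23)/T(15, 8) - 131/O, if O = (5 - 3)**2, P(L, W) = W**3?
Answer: -107685/316 ≈ -340.78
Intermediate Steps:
O = 4 (O = 2**2 = 4)
T(G, n) = -G/2 - n**2/2 (T(G, n) = -(n*n + G)/2 = -(n**2 + G)/2 = -(G + n**2)/2 = -G/2 - n**2/2)
P(16, 23)/T(15, 8) - 131/O = 23**3/(-1/2*15 - 1/2*8**2) - 131/4 = 12167/(-15/2 - 1/2*64) - 131*1/4 = 12167/(-15/2 - 32) - 131/4 = 12167/(-79/2) - 131/4 = 12167*(-2/79) - 131/4 = -24334/79 - 131/4 = -107685/316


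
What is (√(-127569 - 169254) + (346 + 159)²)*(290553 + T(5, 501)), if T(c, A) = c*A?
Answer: 74737116450 + 293058*I*√296823 ≈ 7.4737e+10 + 1.5966e+8*I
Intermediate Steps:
T(c, A) = A*c
(√(-127569 - 169254) + (346 + 159)²)*(290553 + T(5, 501)) = (√(-127569 - 169254) + (346 + 159)²)*(290553 + 501*5) = (√(-296823) + 505²)*(290553 + 2505) = (I*√296823 + 255025)*293058 = (255025 + I*√296823)*293058 = 74737116450 + 293058*I*√296823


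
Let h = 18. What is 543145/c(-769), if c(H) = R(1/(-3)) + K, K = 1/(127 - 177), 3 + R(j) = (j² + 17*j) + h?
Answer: 244415250/4241 ≈ 57632.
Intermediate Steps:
R(j) = 15 + j² + 17*j (R(j) = -3 + ((j² + 17*j) + 18) = -3 + (18 + j² + 17*j) = 15 + j² + 17*j)
K = -1/50 (K = 1/(-50) = -1/50 ≈ -0.020000)
c(H) = 4241/450 (c(H) = (15 + (1/(-3))² + 17/(-3)) - 1/50 = (15 + (-⅓)² + 17*(-⅓)) - 1/50 = (15 + ⅑ - 17/3) - 1/50 = 85/9 - 1/50 = 4241/450)
543145/c(-769) = 543145/(4241/450) = 543145*(450/4241) = 244415250/4241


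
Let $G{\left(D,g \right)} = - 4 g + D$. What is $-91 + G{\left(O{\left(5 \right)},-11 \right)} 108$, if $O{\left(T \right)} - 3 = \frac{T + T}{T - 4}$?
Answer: $6065$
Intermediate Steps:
$O{\left(T \right)} = 3 + \frac{2 T}{-4 + T}$ ($O{\left(T \right)} = 3 + \frac{T + T}{T - 4} = 3 + \frac{2 T}{-4 + T}$)
$G{\left(D,g \right)} = D - 4 g$
$-91 + G{\left(O{\left(5 \right)},-11 \right)} 108 = -91 + \left(\frac{-12 + 5 \cdot 5}{-4 + 5} - -44\right) 108 = -91 + \left(\frac{-12 + 25}{1} + 44\right) 108 = -91 + \left(1 \cdot 13 + 44\right) 108 = -91 + \left(13 + 44\right) 108 = -91 + 57 \cdot 108 = -91 + 6156 = 6065$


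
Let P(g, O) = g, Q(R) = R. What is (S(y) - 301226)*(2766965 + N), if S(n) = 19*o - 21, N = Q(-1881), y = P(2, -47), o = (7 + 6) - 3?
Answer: -832447893788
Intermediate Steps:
o = 10 (o = 13 - 3 = 10)
y = 2
N = -1881
S(n) = 169 (S(n) = 19*10 - 21 = 190 - 21 = 169)
(S(y) - 301226)*(2766965 + N) = (169 - 301226)*(2766965 - 1881) = -301057*2765084 = -832447893788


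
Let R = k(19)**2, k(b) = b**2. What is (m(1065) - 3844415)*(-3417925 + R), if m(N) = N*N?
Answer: 8910031484760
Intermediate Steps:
m(N) = N**2
R = 130321 (R = (19**2)**2 = 361**2 = 130321)
(m(1065) - 3844415)*(-3417925 + R) = (1065**2 - 3844415)*(-3417925 + 130321) = (1134225 - 3844415)*(-3287604) = -2710190*(-3287604) = 8910031484760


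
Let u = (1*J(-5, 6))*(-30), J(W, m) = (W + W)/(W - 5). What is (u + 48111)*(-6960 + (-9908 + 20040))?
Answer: 152512932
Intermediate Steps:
J(W, m) = 2*W/(-5 + W) (J(W, m) = (2*W)/(-5 + W) = 2*W/(-5 + W))
u = -30 (u = (1*(2*(-5)/(-5 - 5)))*(-30) = (1*(2*(-5)/(-10)))*(-30) = (1*(2*(-5)*(-⅒)))*(-30) = (1*1)*(-30) = 1*(-30) = -30)
(u + 48111)*(-6960 + (-9908 + 20040)) = (-30 + 48111)*(-6960 + (-9908 + 20040)) = 48081*(-6960 + 10132) = 48081*3172 = 152512932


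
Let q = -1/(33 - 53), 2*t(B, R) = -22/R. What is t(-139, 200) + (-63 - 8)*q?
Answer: -721/200 ≈ -3.6050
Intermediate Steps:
t(B, R) = -11/R (t(B, R) = (-22/R)/2 = -11/R)
q = 1/20 (q = -1/(-20) = -1*(-1/20) = 1/20 ≈ 0.050000)
t(-139, 200) + (-63 - 8)*q = -11/200 + (-63 - 8)*(1/20) = -11*1/200 - 71*1/20 = -11/200 - 71/20 = -721/200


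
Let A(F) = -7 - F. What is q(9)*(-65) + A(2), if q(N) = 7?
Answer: -464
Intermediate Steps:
q(9)*(-65) + A(2) = 7*(-65) + (-7 - 1*2) = -455 + (-7 - 2) = -455 - 9 = -464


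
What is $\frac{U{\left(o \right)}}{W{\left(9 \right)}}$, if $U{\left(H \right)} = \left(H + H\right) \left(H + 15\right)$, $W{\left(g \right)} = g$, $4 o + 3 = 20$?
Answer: $\frac{1309}{72} \approx 18.181$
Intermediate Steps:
$o = \frac{17}{4}$ ($o = - \frac{3}{4} + \frac{1}{4} \cdot 20 = - \frac{3}{4} + 5 = \frac{17}{4} \approx 4.25$)
$U{\left(H \right)} = 2 H \left(15 + H\right)$
$\frac{U{\left(o \right)}}{W{\left(9 \right)}} = \frac{2 \cdot \frac{17}{4} \left(15 + \frac{17}{4}\right)}{9} = 2 \cdot \frac{17}{4} \cdot \frac{77}{4} \cdot \frac{1}{9} = \frac{1309}{8} \cdot \frac{1}{9} = \frac{1309}{72}$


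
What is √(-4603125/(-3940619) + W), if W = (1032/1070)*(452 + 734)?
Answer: 3*√565480755163797113015/2108231165 ≈ 33.839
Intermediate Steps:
W = 611976/535 (W = (1032*(1/1070))*1186 = (516/535)*1186 = 611976/535 ≈ 1143.9)
√(-4603125/(-3940619) + W) = √(-4603125/(-3940619) + 611976/535) = √(-4603125*(-1)/3940619 + 611976/535) = √(-1*(-4603125/3940619) + 611976/535) = √(4603125/3940619 + 611976/535) = √(2414026925019/2108231165) = 3*√565480755163797113015/2108231165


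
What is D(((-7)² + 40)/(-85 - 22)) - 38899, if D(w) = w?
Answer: -4162282/107 ≈ -38900.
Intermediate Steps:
D(((-7)² + 40)/(-85 - 22)) - 38899 = ((-7)² + 40)/(-85 - 22) - 38899 = (49 + 40)/(-107) - 38899 = 89*(-1/107) - 38899 = -89/107 - 38899 = -4162282/107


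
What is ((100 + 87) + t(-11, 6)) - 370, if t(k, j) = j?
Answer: -177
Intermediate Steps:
((100 + 87) + t(-11, 6)) - 370 = ((100 + 87) + 6) - 370 = (187 + 6) - 370 = 193 - 370 = -177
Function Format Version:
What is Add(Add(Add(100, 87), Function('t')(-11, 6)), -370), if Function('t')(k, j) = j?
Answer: -177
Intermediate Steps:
Add(Add(Add(100, 87), Function('t')(-11, 6)), -370) = Add(Add(Add(100, 87), 6), -370) = Add(Add(187, 6), -370) = Add(193, -370) = -177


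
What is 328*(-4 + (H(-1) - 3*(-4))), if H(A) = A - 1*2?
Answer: 1640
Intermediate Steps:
H(A) = -2 + A (H(A) = A - 2 = -2 + A)
328*(-4 + (H(-1) - 3*(-4))) = 328*(-4 + ((-2 - 1) - 3*(-4))) = 328*(-4 + (-3 + 12)) = 328*(-4 + 9) = 328*5 = 1640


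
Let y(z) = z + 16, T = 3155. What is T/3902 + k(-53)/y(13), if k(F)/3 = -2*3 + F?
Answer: -599159/113158 ≈ -5.2949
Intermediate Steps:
k(F) = -18 + 3*F (k(F) = 3*(-2*3 + F) = 3*(-6 + F) = -18 + 3*F)
y(z) = 16 + z
T/3902 + k(-53)/y(13) = 3155/3902 + (-18 + 3*(-53))/(16 + 13) = 3155*(1/3902) + (-18 - 159)/29 = 3155/3902 - 177*1/29 = 3155/3902 - 177/29 = -599159/113158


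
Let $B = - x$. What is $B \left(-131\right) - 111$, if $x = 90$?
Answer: $11679$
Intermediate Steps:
$B = -90$ ($B = \left(-1\right) 90 = -90$)
$B \left(-131\right) - 111 = \left(-90\right) \left(-131\right) - 111 = 11790 - 111 = 11679$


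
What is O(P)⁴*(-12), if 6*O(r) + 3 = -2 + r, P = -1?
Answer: -12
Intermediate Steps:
O(r) = -⅚ + r/6 (O(r) = -½ + (-2 + r)/6 = -½ + (-⅓ + r/6) = -⅚ + r/6)
O(P)⁴*(-12) = (-⅚ + (⅙)*(-1))⁴*(-12) = (-⅚ - ⅙)⁴*(-12) = (-1)⁴*(-12) = 1*(-12) = -12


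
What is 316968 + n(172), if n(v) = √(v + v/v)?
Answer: 316968 + √173 ≈ 3.1698e+5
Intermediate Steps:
n(v) = √(1 + v) (n(v) = √(v + 1) = √(1 + v))
316968 + n(172) = 316968 + √(1 + 172) = 316968 + √173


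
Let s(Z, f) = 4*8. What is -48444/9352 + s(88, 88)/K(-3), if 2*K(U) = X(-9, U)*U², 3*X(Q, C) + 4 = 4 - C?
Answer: 40633/21042 ≈ 1.9310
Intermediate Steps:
X(Q, C) = -C/3 (X(Q, C) = -4/3 + (4 - C)/3 = -4/3 + (4/3 - C/3) = -C/3)
s(Z, f) = 32
K(U) = -U³/6 (K(U) = ((-U/3)*U²)/2 = (-U³/3)/2 = -U³/6)
-48444/9352 + s(88, 88)/K(-3) = -48444/9352 + 32/((-⅙*(-3)³)) = -48444*1/9352 + 32/((-⅙*(-27))) = -12111/2338 + 32/(9/2) = -12111/2338 + 32*(2/9) = -12111/2338 + 64/9 = 40633/21042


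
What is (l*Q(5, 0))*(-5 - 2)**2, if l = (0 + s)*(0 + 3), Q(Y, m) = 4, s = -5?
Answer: -2940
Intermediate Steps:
l = -15 (l = (0 - 5)*(0 + 3) = -5*3 = -15)
(l*Q(5, 0))*(-5 - 2)**2 = (-15*4)*(-5 - 2)**2 = -60*(-7)**2 = -60*49 = -2940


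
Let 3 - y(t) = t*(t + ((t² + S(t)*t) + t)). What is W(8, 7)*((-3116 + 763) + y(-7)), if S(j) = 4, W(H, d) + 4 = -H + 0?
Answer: 27612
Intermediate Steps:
W(H, d) = -4 - H (W(H, d) = -4 + (-H + 0) = -4 - H)
y(t) = 3 - t*(t² + 6*t) (y(t) = 3 - t*(t + ((t² + 4*t) + t)) = 3 - t*(t + (t² + 5*t)) = 3 - t*(t² + 6*t))
W(8, 7)*((-3116 + 763) + y(-7)) = (-4 - 1*8)*((-3116 + 763) + (3 - 1*(-7)³ - 6*(-7)²)) = (-4 - 8)*(-2353 + (3 - 1*(-343) - 6*49)) = -12*(-2353 + (3 + 343 - 294)) = -12*(-2353 + 52) = -12*(-2301) = 27612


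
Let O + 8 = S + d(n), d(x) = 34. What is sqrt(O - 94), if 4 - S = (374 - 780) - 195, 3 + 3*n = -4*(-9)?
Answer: sqrt(537) ≈ 23.173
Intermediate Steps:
n = 11 (n = -1 + (-4*(-9))/3 = -1 + (1/3)*36 = -1 + 12 = 11)
S = 605 (S = 4 - ((374 - 780) - 195) = 4 - (-406 - 195) = 4 - 1*(-601) = 4 + 601 = 605)
O = 631 (O = -8 + (605 + 34) = -8 + 639 = 631)
sqrt(O - 94) = sqrt(631 - 94) = sqrt(537)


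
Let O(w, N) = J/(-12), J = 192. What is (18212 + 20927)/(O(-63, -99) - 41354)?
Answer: -39139/41370 ≈ -0.94607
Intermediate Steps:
O(w, N) = -16 (O(w, N) = 192/(-12) = 192*(-1/12) = -16)
(18212 + 20927)/(O(-63, -99) - 41354) = (18212 + 20927)/(-16 - 41354) = 39139/(-41370) = 39139*(-1/41370) = -39139/41370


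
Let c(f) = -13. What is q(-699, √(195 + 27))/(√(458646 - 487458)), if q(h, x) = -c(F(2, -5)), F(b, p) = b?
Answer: -13*I*√3/294 ≈ -0.076587*I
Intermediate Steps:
q(h, x) = 13 (q(h, x) = -1*(-13) = 13)
q(-699, √(195 + 27))/(√(458646 - 487458)) = 13/(√(458646 - 487458)) = 13/(√(-28812)) = 13/((98*I*√3)) = 13*(-I*√3/294) = -13*I*√3/294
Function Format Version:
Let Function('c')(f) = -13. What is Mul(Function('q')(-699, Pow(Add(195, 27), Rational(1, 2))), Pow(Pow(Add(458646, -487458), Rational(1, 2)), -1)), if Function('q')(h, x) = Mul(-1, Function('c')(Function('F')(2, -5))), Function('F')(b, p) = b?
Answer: Mul(Rational(-13, 294), I, Pow(3, Rational(1, 2))) ≈ Mul(-0.076587, I)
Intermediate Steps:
Function('q')(h, x) = 13 (Function('q')(h, x) = Mul(-1, -13) = 13)
Mul(Function('q')(-699, Pow(Add(195, 27), Rational(1, 2))), Pow(Pow(Add(458646, -487458), Rational(1, 2)), -1)) = Mul(13, Pow(Pow(Add(458646, -487458), Rational(1, 2)), -1)) = Mul(13, Pow(Pow(-28812, Rational(1, 2)), -1)) = Mul(13, Pow(Mul(98, I, Pow(3, Rational(1, 2))), -1)) = Mul(13, Mul(Rational(-1, 294), I, Pow(3, Rational(1, 2)))) = Mul(Rational(-13, 294), I, Pow(3, Rational(1, 2)))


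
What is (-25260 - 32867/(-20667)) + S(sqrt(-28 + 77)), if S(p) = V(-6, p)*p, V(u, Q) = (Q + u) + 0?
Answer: -521870884/20667 ≈ -25251.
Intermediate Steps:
V(u, Q) = Q + u
S(p) = p*(-6 + p) (S(p) = (p - 6)*p = (-6 + p)*p = p*(-6 + p))
(-25260 - 32867/(-20667)) + S(sqrt(-28 + 77)) = (-25260 - 32867/(-20667)) + sqrt(-28 + 77)*(-6 + sqrt(-28 + 77)) = (-25260 - 32867*(-1/20667)) + sqrt(49)*(-6 + sqrt(49)) = (-25260 + 32867/20667) + 7*(-6 + 7) = -522015553/20667 + 7*1 = -522015553/20667 + 7 = -521870884/20667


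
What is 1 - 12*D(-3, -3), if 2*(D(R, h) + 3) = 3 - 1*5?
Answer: 49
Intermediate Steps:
D(R, h) = -4 (D(R, h) = -3 + (3 - 1*5)/2 = -3 + (3 - 5)/2 = -3 + (½)*(-2) = -3 - 1 = -4)
1 - 12*D(-3, -3) = 1 - 12*(-4) = 1 + 48 = 49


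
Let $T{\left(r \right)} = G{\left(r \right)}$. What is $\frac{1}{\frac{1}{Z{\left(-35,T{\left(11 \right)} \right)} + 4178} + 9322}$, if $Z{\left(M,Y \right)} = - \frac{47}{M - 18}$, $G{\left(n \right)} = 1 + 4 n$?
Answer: $\frac{221481}{2064645935} \approx 0.00010727$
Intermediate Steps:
$T{\left(r \right)} = 1 + 4 r$
$Z{\left(M,Y \right)} = - \frac{47}{-18 + M}$ ($Z{\left(M,Y \right)} = - \frac{47}{M - 18} = - \frac{47}{-18 + M}$)
$\frac{1}{\frac{1}{Z{\left(-35,T{\left(11 \right)} \right)} + 4178} + 9322} = \frac{1}{\frac{1}{- \frac{47}{-18 - 35} + 4178} + 9322} = \frac{1}{\frac{1}{- \frac{47}{-53} + 4178} + 9322} = \frac{1}{\frac{1}{\left(-47\right) \left(- \frac{1}{53}\right) + 4178} + 9322} = \frac{1}{\frac{1}{\frac{47}{53} + 4178} + 9322} = \frac{1}{\frac{1}{\frac{221481}{53}} + 9322} = \frac{1}{\frac{53}{221481} + 9322} = \frac{1}{\frac{2064645935}{221481}} = \frac{221481}{2064645935}$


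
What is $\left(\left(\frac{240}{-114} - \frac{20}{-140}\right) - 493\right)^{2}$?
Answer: $\frac{4333588900}{17689} \approx 2.4499 \cdot 10^{5}$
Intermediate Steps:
$\left(\left(\frac{240}{-114} - \frac{20}{-140}\right) - 493\right)^{2} = \left(\left(240 \left(- \frac{1}{114}\right) - - \frac{1}{7}\right) - 493\right)^{2} = \left(\left(- \frac{40}{19} + \frac{1}{7}\right) - 493\right)^{2} = \left(- \frac{261}{133} - 493\right)^{2} = \left(- \frac{65830}{133}\right)^{2} = \frac{4333588900}{17689}$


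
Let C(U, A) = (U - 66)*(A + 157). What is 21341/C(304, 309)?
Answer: 21341/110908 ≈ 0.19242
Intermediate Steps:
C(U, A) = (-66 + U)*(157 + A)
21341/C(304, 309) = 21341/(-10362 - 66*309 + 157*304 + 309*304) = 21341/(-10362 - 20394 + 47728 + 93936) = 21341/110908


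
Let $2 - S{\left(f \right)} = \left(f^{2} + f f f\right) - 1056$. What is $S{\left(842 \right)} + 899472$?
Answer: $-596756122$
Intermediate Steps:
$S{\left(f \right)} = 1058 - f^{2} - f^{3}$ ($S{\left(f \right)} = 2 - \left(\left(f^{2} + f f f\right) - 1056\right) = 2 - \left(\left(f^{2} + f^{2} f\right) - 1056\right) = 2 - \left(\left(f^{2} + f^{3}\right) - 1056\right) = 2 - \left(-1056 + f^{2} + f^{3}\right) = 1058 - f^{2} - f^{3}$)
$S{\left(842 \right)} + 899472 = \left(1058 - 842^{2} - 842^{3}\right) + 899472 = \left(1058 - 708964 - 596947688\right) + 899472 = -597655594 + 899472 = -596756122$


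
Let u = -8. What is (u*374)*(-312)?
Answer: 933504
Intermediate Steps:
(u*374)*(-312) = -8*374*(-312) = -2992*(-312) = 933504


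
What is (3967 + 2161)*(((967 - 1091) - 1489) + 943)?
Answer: -4105760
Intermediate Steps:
(3967 + 2161)*(((967 - 1091) - 1489) + 943) = 6128*((-124 - 1489) + 943) = 6128*(-1613 + 943) = 6128*(-670) = -4105760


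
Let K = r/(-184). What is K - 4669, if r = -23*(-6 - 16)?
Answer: -18687/4 ≈ -4671.8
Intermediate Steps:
r = 506 (r = -23*(-22) = 506)
K = -11/4 (K = 506/(-184) = 506*(-1/184) = -11/4 ≈ -2.7500)
K - 4669 = -11/4 - 4669 = -18687/4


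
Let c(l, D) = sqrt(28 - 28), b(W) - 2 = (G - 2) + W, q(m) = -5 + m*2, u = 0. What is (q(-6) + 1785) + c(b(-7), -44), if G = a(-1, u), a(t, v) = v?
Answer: 1768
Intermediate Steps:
G = 0
q(m) = -5 + 2*m
b(W) = W (b(W) = 2 + ((0 - 2) + W) = 2 + (-2 + W) = W)
c(l, D) = 0 (c(l, D) = sqrt(0) = 0)
(q(-6) + 1785) + c(b(-7), -44) = ((-5 + 2*(-6)) + 1785) + 0 = ((-5 - 12) + 1785) + 0 = (-17 + 1785) + 0 = 1768 + 0 = 1768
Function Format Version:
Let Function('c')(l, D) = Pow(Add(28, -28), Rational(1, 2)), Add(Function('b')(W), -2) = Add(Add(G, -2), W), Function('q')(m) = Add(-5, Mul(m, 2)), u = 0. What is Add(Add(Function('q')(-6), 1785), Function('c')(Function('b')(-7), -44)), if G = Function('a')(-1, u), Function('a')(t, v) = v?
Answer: 1768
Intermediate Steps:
G = 0
Function('q')(m) = Add(-5, Mul(2, m))
Function('b')(W) = W (Function('b')(W) = Add(2, Add(Add(0, -2), W)) = Add(2, Add(-2, W)) = W)
Function('c')(l, D) = 0 (Function('c')(l, D) = Pow(0, Rational(1, 2)) = 0)
Add(Add(Function('q')(-6), 1785), Function('c')(Function('b')(-7), -44)) = Add(Add(Add(-5, Mul(2, -6)), 1785), 0) = Add(Add(Add(-5, -12), 1785), 0) = Add(Add(-17, 1785), 0) = Add(1768, 0) = 1768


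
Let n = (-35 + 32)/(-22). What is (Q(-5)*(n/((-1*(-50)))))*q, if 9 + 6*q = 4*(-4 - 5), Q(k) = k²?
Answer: -45/88 ≈ -0.51136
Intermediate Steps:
n = 3/22 (n = -3*(-1/22) = 3/22 ≈ 0.13636)
q = -15/2 (q = -3/2 + (4*(-4 - 5))/6 = -3/2 + (4*(-9))/6 = -3/2 + (⅙)*(-36) = -3/2 - 6 = -15/2 ≈ -7.5000)
(Q(-5)*(n/((-1*(-50)))))*q = ((-5)²*(3/(22*((-1*(-50))))))*(-15/2) = (25*((3/22)/50))*(-15/2) = (25*((3/22)*(1/50)))*(-15/2) = (25*(3/1100))*(-15/2) = (3/44)*(-15/2) = -45/88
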